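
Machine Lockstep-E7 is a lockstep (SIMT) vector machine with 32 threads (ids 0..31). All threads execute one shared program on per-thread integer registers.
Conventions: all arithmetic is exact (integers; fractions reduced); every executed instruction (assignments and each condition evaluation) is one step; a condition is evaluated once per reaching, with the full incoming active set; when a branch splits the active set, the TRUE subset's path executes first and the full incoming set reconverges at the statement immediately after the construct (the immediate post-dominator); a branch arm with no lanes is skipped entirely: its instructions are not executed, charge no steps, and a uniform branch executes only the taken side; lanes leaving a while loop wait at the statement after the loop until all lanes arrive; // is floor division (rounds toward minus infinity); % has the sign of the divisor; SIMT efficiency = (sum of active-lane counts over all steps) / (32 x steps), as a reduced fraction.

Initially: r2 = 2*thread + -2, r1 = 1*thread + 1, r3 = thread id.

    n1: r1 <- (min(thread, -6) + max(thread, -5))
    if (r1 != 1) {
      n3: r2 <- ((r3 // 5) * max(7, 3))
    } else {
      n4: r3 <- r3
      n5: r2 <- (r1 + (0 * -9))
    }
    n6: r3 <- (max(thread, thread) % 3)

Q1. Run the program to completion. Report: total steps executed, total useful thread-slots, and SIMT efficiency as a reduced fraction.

Answer: 6 steps, 129 useful, 43/64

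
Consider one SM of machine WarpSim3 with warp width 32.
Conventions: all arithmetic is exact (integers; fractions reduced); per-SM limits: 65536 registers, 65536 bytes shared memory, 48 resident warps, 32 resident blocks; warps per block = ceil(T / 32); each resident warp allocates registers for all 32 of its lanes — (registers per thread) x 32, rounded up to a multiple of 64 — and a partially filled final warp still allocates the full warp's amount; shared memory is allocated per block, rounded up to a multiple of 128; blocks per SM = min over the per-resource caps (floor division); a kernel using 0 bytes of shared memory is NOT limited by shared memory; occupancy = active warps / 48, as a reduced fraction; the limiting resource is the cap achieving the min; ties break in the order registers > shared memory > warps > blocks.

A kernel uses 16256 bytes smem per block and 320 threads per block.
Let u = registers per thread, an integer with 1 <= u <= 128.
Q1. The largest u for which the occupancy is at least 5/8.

Answer: u = 68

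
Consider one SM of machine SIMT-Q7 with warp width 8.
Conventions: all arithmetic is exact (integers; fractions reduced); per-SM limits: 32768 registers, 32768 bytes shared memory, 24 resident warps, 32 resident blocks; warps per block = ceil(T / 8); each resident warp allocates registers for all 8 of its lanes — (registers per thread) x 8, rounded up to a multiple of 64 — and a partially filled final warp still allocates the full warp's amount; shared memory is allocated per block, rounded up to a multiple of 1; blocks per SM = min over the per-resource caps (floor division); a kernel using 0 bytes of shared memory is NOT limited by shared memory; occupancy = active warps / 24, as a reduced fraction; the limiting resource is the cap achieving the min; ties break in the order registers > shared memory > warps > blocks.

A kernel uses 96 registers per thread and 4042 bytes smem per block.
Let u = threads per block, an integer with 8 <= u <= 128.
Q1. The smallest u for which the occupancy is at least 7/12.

Answer: u = 9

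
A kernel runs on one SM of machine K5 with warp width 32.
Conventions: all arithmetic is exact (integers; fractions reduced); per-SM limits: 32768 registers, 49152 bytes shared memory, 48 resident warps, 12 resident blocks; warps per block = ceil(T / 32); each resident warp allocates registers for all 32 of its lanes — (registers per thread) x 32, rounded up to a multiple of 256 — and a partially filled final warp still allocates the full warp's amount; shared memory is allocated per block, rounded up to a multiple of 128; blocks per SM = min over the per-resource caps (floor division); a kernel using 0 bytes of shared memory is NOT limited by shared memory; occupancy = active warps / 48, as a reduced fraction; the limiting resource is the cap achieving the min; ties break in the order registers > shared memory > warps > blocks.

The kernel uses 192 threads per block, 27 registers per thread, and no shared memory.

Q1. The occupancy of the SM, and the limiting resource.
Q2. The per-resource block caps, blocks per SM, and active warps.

Answer: occupancy 5/8, limited by registers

registers: 5 blocks
shared memory: no limit (kernel uses none)
warps: 8 blocks
blocks: 12 blocks

Answer: 5 blocks, 30 active warps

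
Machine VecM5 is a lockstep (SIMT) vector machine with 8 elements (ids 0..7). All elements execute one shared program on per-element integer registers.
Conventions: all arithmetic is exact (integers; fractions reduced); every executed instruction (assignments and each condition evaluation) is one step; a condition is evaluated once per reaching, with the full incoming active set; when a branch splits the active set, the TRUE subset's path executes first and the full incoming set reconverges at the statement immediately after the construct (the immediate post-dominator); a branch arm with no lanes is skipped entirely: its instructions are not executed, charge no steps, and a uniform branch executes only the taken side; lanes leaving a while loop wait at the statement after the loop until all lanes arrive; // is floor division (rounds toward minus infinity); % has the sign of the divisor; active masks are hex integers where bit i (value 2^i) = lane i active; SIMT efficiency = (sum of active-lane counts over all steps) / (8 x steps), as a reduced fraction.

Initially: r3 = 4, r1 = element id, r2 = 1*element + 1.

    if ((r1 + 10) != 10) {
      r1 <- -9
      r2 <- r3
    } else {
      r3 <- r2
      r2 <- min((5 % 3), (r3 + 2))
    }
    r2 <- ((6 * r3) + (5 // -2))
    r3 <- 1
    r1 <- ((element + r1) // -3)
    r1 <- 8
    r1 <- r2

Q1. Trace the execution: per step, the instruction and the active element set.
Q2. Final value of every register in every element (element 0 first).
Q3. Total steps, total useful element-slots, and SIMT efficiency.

step 0: eval ((r1 + 10) != 10)       0xff
step 1: r1 <- -9                     0xfe
step 2: r2 <- r3                     0xfe
step 3: r3 <- r2                     0x01
step 4: r2 <- min((5 % 3), (r3 + 2)) 0x01
step 5: r2 <- ((6 * r3) + (5 // -2)) 0xff
step 6: r3 <- 1                      0xff
step 7: r1 <- ((element + r1) // -3) 0xff
step 8: r1 <- 8                      0xff
step 9: r1 <- r2                     0xff

Answer: 10 steps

r3: 1,1,1,1,1,1,1,1
r1: 3,21,21,21,21,21,21,21
r2: 3,21,21,21,21,21,21,21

steps = 10; useful = 64; efficiency = 64/80 = 4/5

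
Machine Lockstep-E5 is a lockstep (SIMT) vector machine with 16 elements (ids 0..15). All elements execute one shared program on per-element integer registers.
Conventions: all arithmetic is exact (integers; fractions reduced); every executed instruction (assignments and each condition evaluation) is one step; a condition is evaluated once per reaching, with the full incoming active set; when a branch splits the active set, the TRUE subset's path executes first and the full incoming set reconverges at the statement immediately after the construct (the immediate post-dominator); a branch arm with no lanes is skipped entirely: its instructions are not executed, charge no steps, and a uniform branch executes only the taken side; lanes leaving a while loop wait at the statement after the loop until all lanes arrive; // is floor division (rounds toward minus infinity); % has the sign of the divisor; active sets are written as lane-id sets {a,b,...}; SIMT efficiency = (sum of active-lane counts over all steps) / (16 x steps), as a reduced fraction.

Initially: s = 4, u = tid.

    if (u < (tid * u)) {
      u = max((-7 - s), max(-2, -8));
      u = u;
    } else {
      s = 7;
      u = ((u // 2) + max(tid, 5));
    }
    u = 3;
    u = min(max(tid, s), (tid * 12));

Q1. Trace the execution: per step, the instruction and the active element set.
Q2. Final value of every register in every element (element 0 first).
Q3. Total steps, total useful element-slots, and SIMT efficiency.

step 0: eval (u < (tid * u))         {0,1,2,3,4,5,6,7,8,9,10,11,12,13,14,15}
step 1: u <- max((-7 - s), max(-2, -8)) {2,3,4,5,6,7,8,9,10,11,12,13,14,15}
step 2: u <- u                       {2,3,4,5,6,7,8,9,10,11,12,13,14,15}
step 3: s <- 7                       {0,1}
step 4: u <- ((u // 2) + max(tid, 5)) {0,1}
step 5: u <- 3                       {0,1,2,3,4,5,6,7,8,9,10,11,12,13,14,15}
step 6: u <- min(max(tid, s), (tid * 12)) {0,1,2,3,4,5,6,7,8,9,10,11,12,13,14,15}

Answer: 7 steps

s: 7,7,4,4,4,4,4,4,4,4,4,4,4,4,4,4
u: 0,7,4,4,4,5,6,7,8,9,10,11,12,13,14,15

steps = 7; useful = 80; efficiency = 80/112 = 5/7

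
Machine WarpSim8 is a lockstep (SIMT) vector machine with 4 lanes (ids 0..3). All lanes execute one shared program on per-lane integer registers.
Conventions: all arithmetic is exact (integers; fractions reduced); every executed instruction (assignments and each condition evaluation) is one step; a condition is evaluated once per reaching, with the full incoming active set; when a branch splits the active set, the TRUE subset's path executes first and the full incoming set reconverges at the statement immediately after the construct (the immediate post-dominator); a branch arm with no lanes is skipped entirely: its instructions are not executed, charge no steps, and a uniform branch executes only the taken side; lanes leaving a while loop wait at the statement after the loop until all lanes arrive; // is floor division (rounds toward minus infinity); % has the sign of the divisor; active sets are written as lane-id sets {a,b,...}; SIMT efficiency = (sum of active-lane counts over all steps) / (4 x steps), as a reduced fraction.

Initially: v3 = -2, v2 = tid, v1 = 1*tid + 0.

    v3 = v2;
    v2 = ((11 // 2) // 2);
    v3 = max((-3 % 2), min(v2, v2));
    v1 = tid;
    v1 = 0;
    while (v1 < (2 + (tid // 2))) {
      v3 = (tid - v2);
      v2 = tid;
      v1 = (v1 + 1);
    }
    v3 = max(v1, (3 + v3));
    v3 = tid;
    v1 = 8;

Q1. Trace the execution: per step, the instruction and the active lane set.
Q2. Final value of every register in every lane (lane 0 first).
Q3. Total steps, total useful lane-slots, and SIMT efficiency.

step 0: v3 <- v2                     {0,1,2,3}
step 1: v2 <- ((11 // 2) // 2)       {0,1,2,3}
step 2: v3 <- max((-3 % 2), min(v2, v2)) {0,1,2,3}
step 3: v1 <- tid                    {0,1,2,3}
step 4: v1 <- 0                      {0,1,2,3}
step 5: eval (v1 < (2 + (tid // 2))) {0,1,2,3}
step 6: v3 <- (tid - v2)             {0,1,2,3}
step 7: v2 <- tid                    {0,1,2,3}
step 8: v1 <- (v1 + 1)               {0,1,2,3}
step 9: eval (v1 < (2 + (tid // 2))) {0,1,2,3}
step 10: v3 <- (tid - v2)             {0,1,2,3}
step 11: v2 <- tid                    {0,1,2,3}
step 12: v1 <- (v1 + 1)               {0,1,2,3}
step 13: eval (v1 < (2 + (tid // 2))) {0,1,2,3}
step 14: v3 <- (tid - v2)             {2,3}
step 15: v2 <- tid                    {2,3}
step 16: v1 <- (v1 + 1)               {2,3}
step 17: eval (v1 < (2 + (tid // 2))) {2,3}
step 18: v3 <- max(v1, (3 + v3))      {0,1,2,3}
step 19: v3 <- tid                    {0,1,2,3}
step 20: v1 <- 8                      {0,1,2,3}

Answer: 21 steps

v3: 0,1,2,3
v2: 0,1,2,3
v1: 8,8,8,8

steps = 21; useful = 76; efficiency = 76/84 = 19/21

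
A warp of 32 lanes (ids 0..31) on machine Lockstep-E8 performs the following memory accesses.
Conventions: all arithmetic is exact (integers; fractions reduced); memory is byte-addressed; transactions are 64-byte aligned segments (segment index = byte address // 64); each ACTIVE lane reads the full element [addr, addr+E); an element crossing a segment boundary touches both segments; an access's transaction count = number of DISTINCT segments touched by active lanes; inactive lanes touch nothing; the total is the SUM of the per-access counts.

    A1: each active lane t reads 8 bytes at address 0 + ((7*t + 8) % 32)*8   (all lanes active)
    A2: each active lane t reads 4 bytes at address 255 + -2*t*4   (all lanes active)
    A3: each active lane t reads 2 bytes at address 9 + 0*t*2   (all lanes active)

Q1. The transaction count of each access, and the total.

A1: 4 transactions
A2: 5 transactions
A3: 1 transaction

Answer: 4,5,1; total 10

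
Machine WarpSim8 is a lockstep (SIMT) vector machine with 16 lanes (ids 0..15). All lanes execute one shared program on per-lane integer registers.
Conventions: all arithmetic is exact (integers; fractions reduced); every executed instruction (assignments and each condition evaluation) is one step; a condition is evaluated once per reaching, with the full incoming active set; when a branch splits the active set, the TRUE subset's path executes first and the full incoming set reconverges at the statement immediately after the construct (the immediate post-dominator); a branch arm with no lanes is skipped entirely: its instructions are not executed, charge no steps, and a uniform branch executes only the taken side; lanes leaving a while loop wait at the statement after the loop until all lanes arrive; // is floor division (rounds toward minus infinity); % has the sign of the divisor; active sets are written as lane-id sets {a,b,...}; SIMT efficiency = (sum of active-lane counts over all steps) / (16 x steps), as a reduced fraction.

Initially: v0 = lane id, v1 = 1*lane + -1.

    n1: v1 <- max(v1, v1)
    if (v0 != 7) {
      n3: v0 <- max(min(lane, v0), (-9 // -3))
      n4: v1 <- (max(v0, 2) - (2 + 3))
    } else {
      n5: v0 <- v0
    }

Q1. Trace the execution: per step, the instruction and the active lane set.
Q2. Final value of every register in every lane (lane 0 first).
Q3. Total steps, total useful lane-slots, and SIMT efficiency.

step 0: v1 <- max(v1, v1)            {0,1,2,3,4,5,6,7,8,9,10,11,12,13,14,15}
step 1: eval (v0 != 7)               {0,1,2,3,4,5,6,7,8,9,10,11,12,13,14,15}
step 2: v0 <- max(min(lane, v0), (-9 // -3)) {0,1,2,3,4,5,6,8,9,10,11,12,13,14,15}
step 3: v1 <- (max(v0, 2) - (2 + 3)) {0,1,2,3,4,5,6,8,9,10,11,12,13,14,15}
step 4: v0 <- v0                     {7}

Answer: 5 steps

v0: 3,3,3,3,4,5,6,7,8,9,10,11,12,13,14,15
v1: -2,-2,-2,-2,-1,0,1,6,3,4,5,6,7,8,9,10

steps = 5; useful = 63; efficiency = 63/80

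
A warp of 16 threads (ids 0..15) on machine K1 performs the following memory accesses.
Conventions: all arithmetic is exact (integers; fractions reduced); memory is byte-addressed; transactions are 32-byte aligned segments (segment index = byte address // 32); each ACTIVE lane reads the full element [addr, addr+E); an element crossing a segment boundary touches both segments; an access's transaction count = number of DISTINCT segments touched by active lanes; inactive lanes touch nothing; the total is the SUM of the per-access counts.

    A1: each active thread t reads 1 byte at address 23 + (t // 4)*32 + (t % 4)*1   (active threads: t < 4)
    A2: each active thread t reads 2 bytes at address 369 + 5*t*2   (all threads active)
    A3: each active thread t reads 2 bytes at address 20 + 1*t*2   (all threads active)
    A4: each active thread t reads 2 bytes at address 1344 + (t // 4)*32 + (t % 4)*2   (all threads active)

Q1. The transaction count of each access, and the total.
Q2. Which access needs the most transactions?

A1: 1 transaction
A2: 6 transactions
A3: 2 transactions
A4: 4 transactions

Answer: 1,6,2,4; total 13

Answer: A2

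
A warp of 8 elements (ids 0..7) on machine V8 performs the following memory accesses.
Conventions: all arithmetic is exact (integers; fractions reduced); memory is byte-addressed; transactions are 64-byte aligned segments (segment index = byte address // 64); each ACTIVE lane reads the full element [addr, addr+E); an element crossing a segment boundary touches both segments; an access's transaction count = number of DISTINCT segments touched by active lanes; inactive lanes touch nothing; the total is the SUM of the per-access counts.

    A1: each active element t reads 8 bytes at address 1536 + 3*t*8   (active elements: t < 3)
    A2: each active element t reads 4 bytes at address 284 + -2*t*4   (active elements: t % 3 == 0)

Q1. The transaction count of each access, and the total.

A1: 1 transaction
A2: 2 transactions

Answer: 1,2; total 3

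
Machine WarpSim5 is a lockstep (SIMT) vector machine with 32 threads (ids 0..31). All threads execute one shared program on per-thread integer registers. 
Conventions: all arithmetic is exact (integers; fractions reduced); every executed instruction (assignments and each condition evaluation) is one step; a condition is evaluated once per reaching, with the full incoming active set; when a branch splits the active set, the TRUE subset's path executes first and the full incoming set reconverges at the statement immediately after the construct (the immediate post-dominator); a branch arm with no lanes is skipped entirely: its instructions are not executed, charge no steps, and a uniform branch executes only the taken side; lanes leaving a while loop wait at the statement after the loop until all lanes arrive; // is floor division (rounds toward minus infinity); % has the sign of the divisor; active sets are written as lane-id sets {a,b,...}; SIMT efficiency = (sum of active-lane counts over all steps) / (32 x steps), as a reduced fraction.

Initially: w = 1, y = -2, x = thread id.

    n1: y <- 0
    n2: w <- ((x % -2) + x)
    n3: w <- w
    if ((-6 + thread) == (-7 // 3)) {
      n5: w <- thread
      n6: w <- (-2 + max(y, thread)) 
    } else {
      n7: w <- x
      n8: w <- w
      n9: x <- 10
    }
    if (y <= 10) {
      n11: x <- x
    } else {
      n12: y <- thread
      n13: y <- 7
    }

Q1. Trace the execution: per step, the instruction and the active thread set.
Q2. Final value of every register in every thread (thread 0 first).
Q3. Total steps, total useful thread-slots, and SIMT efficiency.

step 0: y <- 0                       {0,1,2,3,4,5,6,7,8,9,10,11,12,13,14,15,16,17,18,19,20,21,22,23,24,25,26,27,28,29,30,31}
step 1: w <- ((x % -2) + x)          {0,1,2,3,4,5,6,7,8,9,10,11,12,13,14,15,16,17,18,19,20,21,22,23,24,25,26,27,28,29,30,31}
step 2: w <- w                       {0,1,2,3,4,5,6,7,8,9,10,11,12,13,14,15,16,17,18,19,20,21,22,23,24,25,26,27,28,29,30,31}
step 3: eval ((-6 + thread) == (-7 // 3)) {0,1,2,3,4,5,6,7,8,9,10,11,12,13,14,15,16,17,18,19,20,21,22,23,24,25,26,27,28,29,30,31}
step 4: w <- thread                  {3}
step 5: w <- (-2 + max(y, thread))   {3}
step 6: w <- x                       {0,1,2,4,5,6,7,8,9,10,11,12,13,14,15,16,17,18,19,20,21,22,23,24,25,26,27,28,29,30,31}
step 7: w <- w                       {0,1,2,4,5,6,7,8,9,10,11,12,13,14,15,16,17,18,19,20,21,22,23,24,25,26,27,28,29,30,31}
step 8: x <- 10                      {0,1,2,4,5,6,7,8,9,10,11,12,13,14,15,16,17,18,19,20,21,22,23,24,25,26,27,28,29,30,31}
step 9: eval (y <= 10)               {0,1,2,3,4,5,6,7,8,9,10,11,12,13,14,15,16,17,18,19,20,21,22,23,24,25,26,27,28,29,30,31}
step 10: x <- x                       {0,1,2,3,4,5,6,7,8,9,10,11,12,13,14,15,16,17,18,19,20,21,22,23,24,25,26,27,28,29,30,31}

Answer: 11 steps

w: 0,1,2,1,4,5,6,7,8,9,10,11,12,13,14,15,16,17,18,19,20,21,22,23,24,25,26,27,28,29,30,31
y: 0,0,0,0,0,0,0,0,0,0,0,0,0,0,0,0,0,0,0,0,0,0,0,0,0,0,0,0,0,0,0,0
x: 10,10,10,3,10,10,10,10,10,10,10,10,10,10,10,10,10,10,10,10,10,10,10,10,10,10,10,10,10,10,10,10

steps = 11; useful = 287; efficiency = 287/352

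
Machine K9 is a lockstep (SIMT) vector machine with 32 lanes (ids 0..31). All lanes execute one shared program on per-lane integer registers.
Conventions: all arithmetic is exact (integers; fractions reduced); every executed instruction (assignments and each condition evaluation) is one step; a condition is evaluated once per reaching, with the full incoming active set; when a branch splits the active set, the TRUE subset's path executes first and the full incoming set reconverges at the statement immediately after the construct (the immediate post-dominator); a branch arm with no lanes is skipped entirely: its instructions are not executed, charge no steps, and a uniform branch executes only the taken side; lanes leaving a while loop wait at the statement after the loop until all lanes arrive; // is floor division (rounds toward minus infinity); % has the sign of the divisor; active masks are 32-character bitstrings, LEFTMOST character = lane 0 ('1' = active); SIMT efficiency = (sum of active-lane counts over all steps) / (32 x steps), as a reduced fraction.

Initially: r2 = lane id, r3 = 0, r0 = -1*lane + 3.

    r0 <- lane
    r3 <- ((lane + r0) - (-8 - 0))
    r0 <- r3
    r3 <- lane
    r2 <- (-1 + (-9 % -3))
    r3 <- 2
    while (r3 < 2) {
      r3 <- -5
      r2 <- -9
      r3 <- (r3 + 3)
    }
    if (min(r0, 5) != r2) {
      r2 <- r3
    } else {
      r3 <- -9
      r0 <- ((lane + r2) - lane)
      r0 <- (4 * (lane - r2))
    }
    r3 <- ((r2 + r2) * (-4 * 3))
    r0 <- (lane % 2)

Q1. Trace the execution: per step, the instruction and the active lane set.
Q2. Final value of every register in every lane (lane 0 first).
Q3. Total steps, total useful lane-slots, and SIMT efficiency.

step 0: r0 <- lane                   11111111111111111111111111111111
step 1: r3 <- ((lane + r0) - (-8 - 0)) 11111111111111111111111111111111
step 2: r0 <- r3                     11111111111111111111111111111111
step 3: r3 <- lane                   11111111111111111111111111111111
step 4: r2 <- (-1 + (-9 % -3))       11111111111111111111111111111111
step 5: r3 <- 2                      11111111111111111111111111111111
step 6: eval (r3 < 2)                11111111111111111111111111111111
step 7: eval (min(r0, 5) != r2)      11111111111111111111111111111111
step 8: r2 <- r3                     11111111111111111111111111111111
step 9: r3 <- ((r2 + r2) * (-4 * 3)) 11111111111111111111111111111111
step 10: r0 <- (lane % 2)             11111111111111111111111111111111

Answer: 11 steps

r2: 2,2,2,2,2,2,2,2,2,2,2,2,2,2,2,2,2,2,2,2,2,2,2,2,2,2,2,2,2,2,2,2
r3: -48,-48,-48,-48,-48,-48,-48,-48,-48,-48,-48,-48,-48,-48,-48,-48,-48,-48,-48,-48,-48,-48,-48,-48,-48,-48,-48,-48,-48,-48,-48,-48
r0: 0,1,0,1,0,1,0,1,0,1,0,1,0,1,0,1,0,1,0,1,0,1,0,1,0,1,0,1,0,1,0,1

steps = 11; useful = 352; efficiency = 352/352 = 1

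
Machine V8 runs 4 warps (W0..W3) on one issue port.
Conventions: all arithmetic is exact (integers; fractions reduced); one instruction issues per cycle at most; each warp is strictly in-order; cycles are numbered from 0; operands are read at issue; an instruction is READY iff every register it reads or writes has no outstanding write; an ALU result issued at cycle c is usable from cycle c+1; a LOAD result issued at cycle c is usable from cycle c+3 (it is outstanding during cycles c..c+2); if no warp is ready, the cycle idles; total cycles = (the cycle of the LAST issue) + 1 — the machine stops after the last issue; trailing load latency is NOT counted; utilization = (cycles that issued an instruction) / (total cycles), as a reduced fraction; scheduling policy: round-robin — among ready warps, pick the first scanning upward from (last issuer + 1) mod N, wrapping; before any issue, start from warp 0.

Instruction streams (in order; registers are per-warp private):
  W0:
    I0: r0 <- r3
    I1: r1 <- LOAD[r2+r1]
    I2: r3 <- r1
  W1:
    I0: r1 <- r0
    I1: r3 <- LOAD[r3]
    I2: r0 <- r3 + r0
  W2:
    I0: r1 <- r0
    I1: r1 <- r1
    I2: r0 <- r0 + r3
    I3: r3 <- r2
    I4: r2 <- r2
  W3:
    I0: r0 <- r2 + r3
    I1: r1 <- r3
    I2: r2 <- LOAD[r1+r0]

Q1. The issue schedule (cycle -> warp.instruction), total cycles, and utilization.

cycle 0: W0.I0
cycle 1: W1.I0
cycle 2: W2.I0
cycle 3: W3.I0
cycle 4: W0.I1
cycle 5: W1.I1
cycle 6: W2.I1
cycle 7: W3.I1
cycle 8: W0.I2
cycle 9: W1.I2
cycle 10: W2.I2
cycle 11: W3.I2
cycle 12: W2.I3
cycle 13: W2.I4

Answer: 14 cycles, utilization 1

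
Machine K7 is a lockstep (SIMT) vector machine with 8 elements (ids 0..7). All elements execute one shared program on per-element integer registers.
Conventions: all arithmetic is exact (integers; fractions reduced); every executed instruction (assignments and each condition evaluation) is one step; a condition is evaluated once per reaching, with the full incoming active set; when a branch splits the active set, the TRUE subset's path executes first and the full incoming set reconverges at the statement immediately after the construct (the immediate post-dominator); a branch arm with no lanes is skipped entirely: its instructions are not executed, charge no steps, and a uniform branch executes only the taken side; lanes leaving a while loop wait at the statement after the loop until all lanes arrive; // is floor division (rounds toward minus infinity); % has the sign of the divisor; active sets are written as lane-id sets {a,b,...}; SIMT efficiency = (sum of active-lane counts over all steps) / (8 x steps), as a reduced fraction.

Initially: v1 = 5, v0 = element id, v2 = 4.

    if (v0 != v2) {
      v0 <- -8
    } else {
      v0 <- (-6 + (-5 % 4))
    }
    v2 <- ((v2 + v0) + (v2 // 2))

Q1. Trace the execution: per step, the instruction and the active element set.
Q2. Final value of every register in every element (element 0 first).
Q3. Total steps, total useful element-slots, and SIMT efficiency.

step 0: eval (v0 != v2)              {0,1,2,3,4,5,6,7}
step 1: v0 <- -8                     {0,1,2,3,5,6,7}
step 2: v0 <- (-6 + (-5 % 4))        {4}
step 3: v2 <- ((v2 + v0) + (v2 // 2)) {0,1,2,3,4,5,6,7}

Answer: 4 steps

v1: 5,5,5,5,5,5,5,5
v0: -8,-8,-8,-8,-3,-8,-8,-8
v2: -2,-2,-2,-2,3,-2,-2,-2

steps = 4; useful = 24; efficiency = 24/32 = 3/4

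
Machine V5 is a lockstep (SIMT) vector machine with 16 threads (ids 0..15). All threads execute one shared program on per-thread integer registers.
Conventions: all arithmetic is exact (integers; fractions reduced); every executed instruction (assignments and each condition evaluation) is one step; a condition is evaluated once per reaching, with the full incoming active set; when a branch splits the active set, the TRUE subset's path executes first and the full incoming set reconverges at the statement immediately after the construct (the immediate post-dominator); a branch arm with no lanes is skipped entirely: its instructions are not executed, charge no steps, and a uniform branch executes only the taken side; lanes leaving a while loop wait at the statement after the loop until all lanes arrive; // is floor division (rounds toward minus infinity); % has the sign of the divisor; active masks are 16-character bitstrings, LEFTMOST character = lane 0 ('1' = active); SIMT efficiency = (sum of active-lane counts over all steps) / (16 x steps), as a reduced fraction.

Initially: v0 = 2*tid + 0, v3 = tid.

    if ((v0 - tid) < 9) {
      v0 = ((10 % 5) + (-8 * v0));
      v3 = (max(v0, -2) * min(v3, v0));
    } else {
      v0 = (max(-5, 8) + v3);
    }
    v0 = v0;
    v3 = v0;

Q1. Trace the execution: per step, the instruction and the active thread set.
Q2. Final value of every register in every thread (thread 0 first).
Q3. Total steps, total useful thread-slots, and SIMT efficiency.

step 0: eval ((v0 - tid) < 9)        1111111111111111
step 1: v0 <- ((10 % 5) + (-8 * v0)) 1111111110000000
step 2: v3 <- (max(v0, -2) * min(v3, v0)) 1111111110000000
step 3: v0 <- (max(-5, 8) + v3)      0000000001111111
step 4: v0 <- v0                     1111111111111111
step 5: v3 <- v0                     1111111111111111

Answer: 6 steps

v0: 0,-16,-32,-48,-64,-80,-96,-112,-128,17,18,19,20,21,22,23
v3: 0,-16,-32,-48,-64,-80,-96,-112,-128,17,18,19,20,21,22,23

steps = 6; useful = 73; efficiency = 73/96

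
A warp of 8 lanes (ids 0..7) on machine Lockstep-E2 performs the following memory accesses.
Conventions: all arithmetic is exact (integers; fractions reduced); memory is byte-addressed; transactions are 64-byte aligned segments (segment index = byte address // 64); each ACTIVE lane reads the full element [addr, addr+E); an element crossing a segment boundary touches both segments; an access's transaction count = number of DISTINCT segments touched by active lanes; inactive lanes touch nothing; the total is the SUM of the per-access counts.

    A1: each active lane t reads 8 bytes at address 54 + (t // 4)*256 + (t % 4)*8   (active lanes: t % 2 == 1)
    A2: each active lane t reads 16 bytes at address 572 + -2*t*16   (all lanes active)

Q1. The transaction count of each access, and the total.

A1: 4 transactions
A2: 5 transactions

Answer: 4,5; total 9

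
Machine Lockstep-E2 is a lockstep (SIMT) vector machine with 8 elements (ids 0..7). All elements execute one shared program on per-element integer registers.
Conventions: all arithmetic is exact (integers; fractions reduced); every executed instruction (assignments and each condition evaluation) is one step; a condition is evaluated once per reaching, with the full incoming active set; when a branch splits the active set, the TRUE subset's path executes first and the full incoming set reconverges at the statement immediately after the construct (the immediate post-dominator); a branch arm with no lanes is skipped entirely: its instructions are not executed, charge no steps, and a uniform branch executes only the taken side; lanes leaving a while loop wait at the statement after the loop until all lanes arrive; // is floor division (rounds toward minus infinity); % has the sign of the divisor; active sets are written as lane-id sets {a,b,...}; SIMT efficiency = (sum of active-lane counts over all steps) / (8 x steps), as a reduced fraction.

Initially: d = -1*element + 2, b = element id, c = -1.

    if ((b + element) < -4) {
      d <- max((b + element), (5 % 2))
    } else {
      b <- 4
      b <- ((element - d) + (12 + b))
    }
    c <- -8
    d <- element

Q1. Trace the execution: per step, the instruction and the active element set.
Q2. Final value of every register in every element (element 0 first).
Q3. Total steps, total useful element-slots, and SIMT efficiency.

step 0: eval ((b + element) < -4)    {0,1,2,3,4,5,6,7}
step 1: b <- 4                       {0,1,2,3,4,5,6,7}
step 2: b <- ((element - d) + (12 + b)) {0,1,2,3,4,5,6,7}
step 3: c <- -8                      {0,1,2,3,4,5,6,7}
step 4: d <- element                 {0,1,2,3,4,5,6,7}

Answer: 5 steps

d: 0,1,2,3,4,5,6,7
b: 14,16,18,20,22,24,26,28
c: -8,-8,-8,-8,-8,-8,-8,-8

steps = 5; useful = 40; efficiency = 40/40 = 1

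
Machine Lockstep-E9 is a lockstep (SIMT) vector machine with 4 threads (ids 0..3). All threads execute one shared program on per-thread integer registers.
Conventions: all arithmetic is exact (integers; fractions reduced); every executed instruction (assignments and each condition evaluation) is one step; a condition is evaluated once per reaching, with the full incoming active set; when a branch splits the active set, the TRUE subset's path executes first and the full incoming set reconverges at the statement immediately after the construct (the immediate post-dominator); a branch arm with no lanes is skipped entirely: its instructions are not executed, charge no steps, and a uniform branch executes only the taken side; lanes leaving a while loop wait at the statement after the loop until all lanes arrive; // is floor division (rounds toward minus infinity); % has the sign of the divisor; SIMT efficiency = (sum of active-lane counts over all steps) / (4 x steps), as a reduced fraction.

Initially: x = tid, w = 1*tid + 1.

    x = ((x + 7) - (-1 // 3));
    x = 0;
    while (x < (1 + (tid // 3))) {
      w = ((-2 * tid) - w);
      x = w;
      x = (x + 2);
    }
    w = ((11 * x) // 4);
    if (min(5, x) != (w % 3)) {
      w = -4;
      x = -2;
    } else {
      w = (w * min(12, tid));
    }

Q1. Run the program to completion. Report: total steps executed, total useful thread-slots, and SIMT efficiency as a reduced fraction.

Answer: 15 steps, 56 useful, 14/15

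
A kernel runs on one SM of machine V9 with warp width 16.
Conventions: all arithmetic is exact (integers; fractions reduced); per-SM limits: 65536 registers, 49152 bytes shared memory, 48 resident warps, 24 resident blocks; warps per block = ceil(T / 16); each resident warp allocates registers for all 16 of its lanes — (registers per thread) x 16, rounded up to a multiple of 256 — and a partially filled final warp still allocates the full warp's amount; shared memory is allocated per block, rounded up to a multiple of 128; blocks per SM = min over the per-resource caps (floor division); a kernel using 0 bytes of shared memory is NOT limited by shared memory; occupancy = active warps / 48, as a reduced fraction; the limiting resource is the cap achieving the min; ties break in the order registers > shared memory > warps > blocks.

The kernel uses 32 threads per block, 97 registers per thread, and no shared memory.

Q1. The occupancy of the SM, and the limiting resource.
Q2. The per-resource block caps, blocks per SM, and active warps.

Answer: occupancy 3/4, limited by registers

registers: 18 blocks
shared memory: no limit (kernel uses none)
warps: 24 blocks
blocks: 24 blocks

Answer: 18 blocks, 36 active warps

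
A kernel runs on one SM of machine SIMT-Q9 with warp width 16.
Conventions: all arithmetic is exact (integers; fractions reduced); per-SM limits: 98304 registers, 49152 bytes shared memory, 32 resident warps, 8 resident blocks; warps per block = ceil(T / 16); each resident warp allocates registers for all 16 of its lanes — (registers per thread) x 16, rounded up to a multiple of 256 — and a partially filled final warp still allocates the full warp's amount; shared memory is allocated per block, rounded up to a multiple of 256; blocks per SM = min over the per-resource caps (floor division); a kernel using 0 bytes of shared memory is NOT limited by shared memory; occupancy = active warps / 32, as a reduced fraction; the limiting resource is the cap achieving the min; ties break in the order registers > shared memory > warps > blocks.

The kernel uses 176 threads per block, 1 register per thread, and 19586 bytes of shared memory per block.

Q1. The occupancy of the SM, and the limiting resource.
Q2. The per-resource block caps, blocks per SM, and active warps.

Answer: occupancy 11/16, limited by shared memory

registers: 34 blocks
shared memory: 2 blocks
warps: 2 blocks
blocks: 8 blocks

Answer: 2 blocks, 22 active warps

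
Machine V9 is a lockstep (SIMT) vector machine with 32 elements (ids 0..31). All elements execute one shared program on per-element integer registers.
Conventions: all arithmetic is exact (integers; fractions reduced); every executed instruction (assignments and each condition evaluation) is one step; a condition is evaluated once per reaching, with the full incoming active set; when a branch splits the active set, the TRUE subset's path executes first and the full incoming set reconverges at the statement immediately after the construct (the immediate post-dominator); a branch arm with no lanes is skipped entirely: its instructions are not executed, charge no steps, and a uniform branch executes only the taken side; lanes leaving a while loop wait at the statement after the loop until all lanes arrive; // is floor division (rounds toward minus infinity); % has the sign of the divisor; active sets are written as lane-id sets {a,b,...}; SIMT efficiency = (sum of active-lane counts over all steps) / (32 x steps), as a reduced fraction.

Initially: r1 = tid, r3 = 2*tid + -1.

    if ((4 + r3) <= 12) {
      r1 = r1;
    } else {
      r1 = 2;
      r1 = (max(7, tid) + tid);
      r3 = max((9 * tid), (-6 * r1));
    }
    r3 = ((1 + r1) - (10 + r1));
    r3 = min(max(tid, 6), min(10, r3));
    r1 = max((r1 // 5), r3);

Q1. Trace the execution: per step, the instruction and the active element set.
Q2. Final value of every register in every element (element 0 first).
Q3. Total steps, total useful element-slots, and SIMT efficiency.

step 0: eval ((4 + r3) <= 12)        {0,1,2,3,4,5,6,7,8,9,10,11,12,13,14,15,16,17,18,19,20,21,22,23,24,25,26,27,28,29,30,31}
step 1: r1 <- r1                     {0,1,2,3,4}
step 2: r1 <- 2                      {5,6,7,8,9,10,11,12,13,14,15,16,17,18,19,20,21,22,23,24,25,26,27,28,29,30,31}
step 3: r1 <- (max(7, tid) + tid)    {5,6,7,8,9,10,11,12,13,14,15,16,17,18,19,20,21,22,23,24,25,26,27,28,29,30,31}
step 4: r3 <- max((9 * tid), (-6 * r1)) {5,6,7,8,9,10,11,12,13,14,15,16,17,18,19,20,21,22,23,24,25,26,27,28,29,30,31}
step 5: r3 <- ((1 + r1) - (10 + r1)) {0,1,2,3,4,5,6,7,8,9,10,11,12,13,14,15,16,17,18,19,20,21,22,23,24,25,26,27,28,29,30,31}
step 6: r3 <- min(max(tid, 6), min(10, r3)) {0,1,2,3,4,5,6,7,8,9,10,11,12,13,14,15,16,17,18,19,20,21,22,23,24,25,26,27,28,29,30,31}
step 7: r1 <- max((r1 // 5), r3)     {0,1,2,3,4,5,6,7,8,9,10,11,12,13,14,15,16,17,18,19,20,21,22,23,24,25,26,27,28,29,30,31}

Answer: 8 steps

r1: 0,0,0,0,0,2,2,2,3,3,4,4,4,5,5,6,6,6,7,7,8,8,8,9,9,10,10,10,11,11,12,12
r3: -9,-9,-9,-9,-9,-9,-9,-9,-9,-9,-9,-9,-9,-9,-9,-9,-9,-9,-9,-9,-9,-9,-9,-9,-9,-9,-9,-9,-9,-9,-9,-9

steps = 8; useful = 214; efficiency = 214/256 = 107/128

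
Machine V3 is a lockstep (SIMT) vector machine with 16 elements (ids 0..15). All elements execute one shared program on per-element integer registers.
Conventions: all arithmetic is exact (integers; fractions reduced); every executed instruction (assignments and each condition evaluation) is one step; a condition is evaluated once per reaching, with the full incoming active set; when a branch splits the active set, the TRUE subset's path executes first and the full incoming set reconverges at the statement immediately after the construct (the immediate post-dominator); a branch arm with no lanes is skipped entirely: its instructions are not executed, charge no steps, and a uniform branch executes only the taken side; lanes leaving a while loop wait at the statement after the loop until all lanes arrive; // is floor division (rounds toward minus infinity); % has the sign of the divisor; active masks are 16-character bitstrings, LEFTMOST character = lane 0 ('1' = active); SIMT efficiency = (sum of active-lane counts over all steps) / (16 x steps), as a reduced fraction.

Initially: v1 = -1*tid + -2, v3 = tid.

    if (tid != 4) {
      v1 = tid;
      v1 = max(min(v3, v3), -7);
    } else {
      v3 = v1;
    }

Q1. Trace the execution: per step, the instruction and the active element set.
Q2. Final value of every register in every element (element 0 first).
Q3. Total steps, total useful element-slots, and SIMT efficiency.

step 0: eval (tid != 4)              1111111111111111
step 1: v1 <- tid                    1111011111111111
step 2: v1 <- max(min(v3, v3), -7)   1111011111111111
step 3: v3 <- v1                     0000100000000000

Answer: 4 steps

v1: 0,1,2,3,-6,5,6,7,8,9,10,11,12,13,14,15
v3: 0,1,2,3,-6,5,6,7,8,9,10,11,12,13,14,15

steps = 4; useful = 47; efficiency = 47/64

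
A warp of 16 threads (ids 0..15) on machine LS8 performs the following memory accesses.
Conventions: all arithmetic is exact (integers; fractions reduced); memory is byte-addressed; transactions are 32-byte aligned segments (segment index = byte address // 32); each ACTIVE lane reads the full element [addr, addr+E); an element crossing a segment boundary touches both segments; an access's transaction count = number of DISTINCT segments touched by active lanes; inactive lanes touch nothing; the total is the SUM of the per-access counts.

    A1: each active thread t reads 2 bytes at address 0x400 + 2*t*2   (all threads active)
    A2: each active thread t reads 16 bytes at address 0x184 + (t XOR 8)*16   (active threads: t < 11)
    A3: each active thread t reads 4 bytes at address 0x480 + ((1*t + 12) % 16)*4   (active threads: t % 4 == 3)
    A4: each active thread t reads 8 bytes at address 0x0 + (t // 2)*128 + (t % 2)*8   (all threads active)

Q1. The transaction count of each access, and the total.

A1: 2 transactions
A2: 7 transactions
A3: 2 transactions
A4: 8 transactions

Answer: 2,7,2,8; total 19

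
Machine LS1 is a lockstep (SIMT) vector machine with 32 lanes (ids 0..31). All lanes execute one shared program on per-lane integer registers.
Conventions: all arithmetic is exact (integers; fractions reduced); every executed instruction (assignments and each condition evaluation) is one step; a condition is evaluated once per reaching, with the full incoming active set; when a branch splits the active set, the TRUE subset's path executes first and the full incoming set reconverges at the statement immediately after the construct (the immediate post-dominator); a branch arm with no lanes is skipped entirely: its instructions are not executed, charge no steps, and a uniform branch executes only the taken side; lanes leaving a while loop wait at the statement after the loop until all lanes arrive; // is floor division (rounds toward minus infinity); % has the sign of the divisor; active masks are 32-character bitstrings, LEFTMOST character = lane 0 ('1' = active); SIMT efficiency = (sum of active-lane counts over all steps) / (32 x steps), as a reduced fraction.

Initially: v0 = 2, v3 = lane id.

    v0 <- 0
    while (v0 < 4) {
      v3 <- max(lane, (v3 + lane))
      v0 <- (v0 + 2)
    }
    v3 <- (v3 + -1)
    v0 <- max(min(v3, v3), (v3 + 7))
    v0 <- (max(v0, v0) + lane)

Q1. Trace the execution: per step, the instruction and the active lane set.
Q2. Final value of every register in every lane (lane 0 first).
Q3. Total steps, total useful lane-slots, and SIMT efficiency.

step 0: v0 <- 0                      11111111111111111111111111111111
step 1: eval (v0 < 4)                11111111111111111111111111111111
step 2: v3 <- max(lane, (v3 + lane)) 11111111111111111111111111111111
step 3: v0 <- (v0 + 2)               11111111111111111111111111111111
step 4: eval (v0 < 4)                11111111111111111111111111111111
step 5: v3 <- max(lane, (v3 + lane)) 11111111111111111111111111111111
step 6: v0 <- (v0 + 2)               11111111111111111111111111111111
step 7: eval (v0 < 4)                11111111111111111111111111111111
step 8: v3 <- (v3 + -1)              11111111111111111111111111111111
step 9: v0 <- max(min(v3, v3), (v3 + 7)) 11111111111111111111111111111111
step 10: v0 <- (max(v0, v0) + lane)   11111111111111111111111111111111

Answer: 11 steps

v0: 6,10,14,18,22,26,30,34,38,42,46,50,54,58,62,66,70,74,78,82,86,90,94,98,102,106,110,114,118,122,126,130
v3: -1,2,5,8,11,14,17,20,23,26,29,32,35,38,41,44,47,50,53,56,59,62,65,68,71,74,77,80,83,86,89,92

steps = 11; useful = 352; efficiency = 352/352 = 1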